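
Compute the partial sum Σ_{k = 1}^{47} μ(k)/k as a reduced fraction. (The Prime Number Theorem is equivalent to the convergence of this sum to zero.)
Σ μ(k)/k = -12611493192339623/614889782588491410

Values of μ(k) for 1 ≤ k ≤ 47: μ(1) = 1, μ(2) = -1, μ(3) = -1, μ(5) = -1, μ(6) = 1, μ(7) = -1, μ(10) = 1, μ(11) = -1, μ(13) = -1, μ(14) = 1, μ(15) = 1, μ(17) = -1, μ(19) = -1, μ(21) = 1, μ(22) = 1, μ(23) = -1, μ(26) = 1, μ(29) = -1, μ(30) = -1, μ(31) = -1, μ(33) = 1, μ(34) = 1, μ(35) = 1, μ(37) = -1, μ(38) = 1, μ(39) = 1, μ(41) = -1, μ(42) = -1, μ(43) = -1, μ(46) = 1, μ(47) = -1, with μ = 0 on non-squarefree integers. Summing μ(k)/k for k where μ(k) ≠ 0 gives -12611493192339623/614889782588491410 ≈ -0.0205. (PNT ⟺ this sum → 0 as n → ∞.)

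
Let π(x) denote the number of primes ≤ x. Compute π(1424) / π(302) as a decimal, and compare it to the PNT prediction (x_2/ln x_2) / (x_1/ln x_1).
π(1424)/π(302) = 224/62 ≈ 3.6129;  PNT prediction ≈ 3.7082.

π(302) = 62 and π(1424) = 224, so π(1424)/π(302) ≈ 3.6129. The PNT-predicted ratio is (1424/ln(1424)) / (302/ln(302)) ≈ 3.7082. The two agree to within a few percent, as expected.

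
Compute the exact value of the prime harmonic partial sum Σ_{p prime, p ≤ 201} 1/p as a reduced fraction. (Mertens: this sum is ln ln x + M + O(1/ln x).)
Σ 1/p = 15202313841027497739047080375538859939135227730139536997746371469607707132833646367/7799922041683461553249199106329813876687996789903550945093032474868511536164700810

π(201) = 46, so the primes ≤ 201 are [2, 3, 5, 7, 11, 13, 17, 19, 23, 29, 31, 37, 41, 43, 47, 53, 59, 61, 67, 71, 73, 79, 83, 89, 97, 101, 103, 107, 109, 113, 127, 131, 137, 139, 149, 151, 157, 163, 167, 173, 179, 181, 191, 193, 197, 199]. Summing 1/p over these primes: 15202313841027497739047080375538859939135227730139536997746371469607707132833646367/7799922041683461553249199106329813876687996789903550945093032474868511536164700810 ≈ 1.9490. Mertens estimate ln ln(201) + 0.2615 ≈ 1.9298.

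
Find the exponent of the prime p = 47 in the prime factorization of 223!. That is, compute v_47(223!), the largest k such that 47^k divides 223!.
v_47(223!) = 4

Legendre's formula: v_p(n!) = Σ_{k ≥ 1} ⌊n / p^k⌋. For p = 47, n = 223, the terms are:
  ⌊223/47^1⌋ = ⌊223/47⌋ = 4
(the next term ⌊223/47^2⌋ = 0, terminating the sum). Summing: v_47(223!) = 4 = 4.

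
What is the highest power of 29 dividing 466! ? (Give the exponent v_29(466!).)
v_29(466!) = 16

Legendre's formula: v_p(n!) = Σ_{k ≥ 1} ⌊n / p^k⌋. For p = 29, n = 466, the terms are:
  ⌊466/29^1⌋ = ⌊466/29⌋ = 16
(the next term ⌊466/29^2⌋ = 0, terminating the sum). Summing: v_29(466!) = 16 = 16.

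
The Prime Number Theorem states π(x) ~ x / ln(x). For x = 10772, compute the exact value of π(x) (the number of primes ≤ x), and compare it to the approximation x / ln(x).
π(10772) = 1312;  x/ln(x) ≈ 1160.19;  relative error ≈ 11.57%.

Directly count primes up to 10772: π(10772) = 1312. The PNT approximation gives 10772/ln(10772) ≈ 10772/9.28471 ≈ 1160.19. Relative error (π(x) − x/ln(x)) / π(x) ≈ 11.57%; the approximation is known to undercount slightly (Li(x) is a better estimate).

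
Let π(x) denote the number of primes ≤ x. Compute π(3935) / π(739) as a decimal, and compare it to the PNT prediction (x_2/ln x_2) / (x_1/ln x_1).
π(3935)/π(739) = 546/131 ≈ 4.1679;  PNT prediction ≈ 4.2490.

π(739) = 131 and π(3935) = 546, so π(3935)/π(739) ≈ 4.1679. The PNT-predicted ratio is (3935/ln(3935)) / (739/ln(739)) ≈ 4.2490. The two agree to within a few percent, as expected.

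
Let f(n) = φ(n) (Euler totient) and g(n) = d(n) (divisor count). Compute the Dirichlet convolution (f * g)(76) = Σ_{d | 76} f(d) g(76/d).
(φ * d)(76) = 140

Divisors of 76: [1, 2, 4, 19, 38, 76]. For each d | 76:
  d = 1: φ(1) · d(76/1) = 1 · 6 = 6
  d = 2: φ(2) · d(76/2) = 1 · 4 = 4
  d = 4: φ(4) · d(76/4) = 2 · 2 = 4
  d = 19: φ(19) · d(76/19) = 18 · 3 = 54
  d = 38: φ(38) · d(76/38) = 18 · 2 = 36
  d = 76: φ(76) · d(76/76) = 36 · 1 = 36
Summing: (φ * d)(76) = 6 + 4 + 4 + 54 + 36 + 36 = 140.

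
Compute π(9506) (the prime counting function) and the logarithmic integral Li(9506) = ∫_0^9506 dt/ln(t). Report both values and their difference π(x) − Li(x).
π(9506) = 1177;  Li(9506) ≈ 1192.36;  π(x) − Li(x) ≈ -15.36.

Direct count of primes ≤ 9506 gives π(9506) = 1177. Numerical evaluation of the logarithmic integral gives Li(9506) ≈ 1192.36. The difference π(x) − Li(x) ≈ -15.36 is typically negative for small/moderate x (Li(x) overestimates), though Littlewood's theorem shows this sign changes infinitely often.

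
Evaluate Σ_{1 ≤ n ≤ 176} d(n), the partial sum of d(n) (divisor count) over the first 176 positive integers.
Σ_{n ≤ 176} d(n) = 943

Compute d(n) for each 1 ≤ n ≤ 176: d(1) = 1, d(2) = 2, d(3) = 2, d(4) = 3, d(5) = 2, d(6) = 4, d(7) = 2, d(8) = 4, d(9) = 3, d(10) = 4, d(11) = 2, d(12) = 6, d(13) = 2, d(14) = 4, d(15) = 4, d(16) = 5, d(17) = 2, d(18) = 6, d(19) = 2, d(20) = 6, d(21) = 4, d(22) = 4, d(23) = 2, d(24) = 8, d(25) = 3, d(26) = 4, d(27) = 4, d(28) = 6, d(29) = 2, d(30) = 8, d(31) = 2, d(32) = 6, d(33) = 4, d(34) = 4, d(35) = 4, d(36) = 9, d(37) = 2, d(38) = 4, d(39) = 4, d(40) = 8, d(41) = 2, d(42) = 8, d(43) = 2, d(44) = 6, d(45) = 6, d(46) = 4, d(47) = 2, d(48) = 10, d(49) = 3, d(50) = 6, d(51) = 4, d(52) = 6, d(53) = 2, d(54) = 8, d(55) = 4, d(56) = 8, d(57) = 4, d(58) = 4, d(59) = 2, d(60) = 12, d(61) = 2, d(62) = 4, d(63) = 6, d(64) = 7, d(65) = 4, d(66) = 8, d(67) = 2, d(68) = 6, d(69) = 4, d(70) = 8, d(71) = 2, d(72) = 12, d(73) = 2, d(74) = 4, d(75) = 6, d(76) = 6, d(77) = 4, d(78) = 8, d(79) = 2, d(80) = 10, d(81) = 5, d(82) = 4, d(83) = 2, d(84) = 12, d(85) = 4, d(86) = 4, d(87) = 4, d(88) = 8, d(89) = 2, d(90) = 12, d(91) = 4, d(92) = 6, d(93) = 4, d(94) = 4, d(95) = 4, d(96) = 12, d(97) = 2, d(98) = 6, d(99) = 6, d(100) = 9, d(101) = 2, d(102) = 8, d(103) = 2, d(104) = 8, d(105) = 8, d(106) = 4, d(107) = 2, d(108) = 12, d(109) = 2, d(110) = 8, d(111) = 4, d(112) = 10, d(113) = 2, d(114) = 8, d(115) = 4, d(116) = 6, d(117) = 6, d(118) = 4, d(119) = 4, d(120) = 16, d(121) = 3, d(122) = 4, d(123) = 4, d(124) = 6, d(125) = 4, d(126) = 12, d(127) = 2, d(128) = 8, d(129) = 4, d(130) = 8, d(131) = 2, d(132) = 12, d(133) = 4, d(134) = 4, d(135) = 8, d(136) = 8, d(137) = 2, d(138) = 8, d(139) = 2, d(140) = 12, d(141) = 4, d(142) = 4, d(143) = 4, d(144) = 15, d(145) = 4, d(146) = 4, d(147) = 6, d(148) = 6, d(149) = 2, d(150) = 12, d(151) = 2, d(152) = 8, d(153) = 6, d(154) = 8, d(155) = 4, d(156) = 12, d(157) = 2, d(158) = 4, d(159) = 4, d(160) = 12, d(161) = 4, d(162) = 10, d(163) = 2, d(164) = 6, d(165) = 8, d(166) = 4, d(167) = 2, d(168) = 16, d(169) = 3, d(170) = 8, d(171) = 6, d(172) = 6, d(173) = 2, d(174) = 8, d(175) = 6, d(176) = 10. Summing all 176 values: 943. (Dirichlet's divisor formula: Σ_{n ≤ x} d(n) = x ln(x) + (2γ − 1) x + O(√x). For x = 176, the asymptotic estimate is ≈ 937.19.)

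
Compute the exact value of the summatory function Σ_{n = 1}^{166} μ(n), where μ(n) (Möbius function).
Σ_{n ≤ 166} μ(n) = 0

Compute μ(n) for each 1 ≤ n ≤ 166: μ(1) = 1, μ(2) = -1, μ(3) = -1, μ(4) = 0, μ(5) = -1, μ(6) = 1, μ(7) = -1, μ(8) = 0, μ(9) = 0, μ(10) = 1, μ(11) = -1, μ(12) = 0, μ(13) = -1, μ(14) = 1, μ(15) = 1, μ(16) = 0, μ(17) = -1, μ(18) = 0, μ(19) = -1, μ(20) = 0, μ(21) = 1, μ(22) = 1, μ(23) = -1, μ(24) = 0, μ(25) = 0, μ(26) = 1, μ(27) = 0, μ(28) = 0, μ(29) = -1, μ(30) = -1, μ(31) = -1, μ(32) = 0, μ(33) = 1, μ(34) = 1, μ(35) = 1, μ(36) = 0, μ(37) = -1, μ(38) = 1, μ(39) = 1, μ(40) = 0, μ(41) = -1, μ(42) = -1, μ(43) = -1, μ(44) = 0, μ(45) = 0, μ(46) = 1, μ(47) = -1, μ(48) = 0, μ(49) = 0, μ(50) = 0, μ(51) = 1, μ(52) = 0, μ(53) = -1, μ(54) = 0, μ(55) = 1, μ(56) = 0, μ(57) = 1, μ(58) = 1, μ(59) = -1, μ(60) = 0, μ(61) = -1, μ(62) = 1, μ(63) = 0, μ(64) = 0, μ(65) = 1, μ(66) = -1, μ(67) = -1, μ(68) = 0, μ(69) = 1, μ(70) = -1, μ(71) = -1, μ(72) = 0, μ(73) = -1, μ(74) = 1, μ(75) = 0, μ(76) = 0, μ(77) = 1, μ(78) = -1, μ(79) = -1, μ(80) = 0, μ(81) = 0, μ(82) = 1, μ(83) = -1, μ(84) = 0, μ(85) = 1, μ(86) = 1, μ(87) = 1, μ(88) = 0, μ(89) = -1, μ(90) = 0, μ(91) = 1, μ(92) = 0, μ(93) = 1, μ(94) = 1, μ(95) = 1, μ(96) = 0, μ(97) = -1, μ(98) = 0, μ(99) = 0, μ(100) = 0, μ(101) = -1, μ(102) = -1, μ(103) = -1, μ(104) = 0, μ(105) = -1, μ(106) = 1, μ(107) = -1, μ(108) = 0, μ(109) = -1, μ(110) = -1, μ(111) = 1, μ(112) = 0, μ(113) = -1, μ(114) = -1, μ(115) = 1, μ(116) = 0, μ(117) = 0, μ(118) = 1, μ(119) = 1, μ(120) = 0, μ(121) = 0, μ(122) = 1, μ(123) = 1, μ(124) = 0, μ(125) = 0, μ(126) = 0, μ(127) = -1, μ(128) = 0, μ(129) = 1, μ(130) = -1, μ(131) = -1, μ(132) = 0, μ(133) = 1, μ(134) = 1, μ(135) = 0, μ(136) = 0, μ(137) = -1, μ(138) = -1, μ(139) = -1, μ(140) = 0, μ(141) = 1, μ(142) = 1, μ(143) = 1, μ(144) = 0, μ(145) = 1, μ(146) = 1, μ(147) = 0, μ(148) = 0, μ(149) = -1, μ(150) = 0, μ(151) = -1, μ(152) = 0, μ(153) = 0, μ(154) = -1, μ(155) = 1, μ(156) = 0, μ(157) = -1, μ(158) = 1, μ(159) = 1, μ(160) = 0, μ(161) = 1, μ(162) = 0, μ(163) = -1, μ(164) = 0, μ(165) = -1, μ(166) = 1. Summing all 166 values: 0. (Mertens function M(x) = Σ_{n ≤ x} μ(n); on average M(x) should be small (PNT ⟺ M(x) = o(x)).)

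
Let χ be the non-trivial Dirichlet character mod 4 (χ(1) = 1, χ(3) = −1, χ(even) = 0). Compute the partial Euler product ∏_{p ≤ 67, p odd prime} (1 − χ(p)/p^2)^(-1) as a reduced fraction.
∏ = 186965264422467473784849459249589/204088016612535111254016000000000

The odd primes p ≤ 67 are [3, 5, 7, 11, 13, 17, 19, 23, 29, 31, 37, 41, 43, 47, 53, 59, 61, 67]. For each, χ(p) = 1 if p ≡ 1 mod 4, χ(p) = −1 if p ≡ 3 mod 4. Taking (1 − χ(p)/p^2)^(-1) = p^2/(p^2 − χ(p)): (1 − (-1)/3^2)^(-1) · (1 − (1)/5^2)^(-1) · (1 − (-1)/7^2)^(-1) · (1 − (-1)/11^2)^(-1) · (1 − (1)/13^2)^(-1) · (1 − (1)/17^2)^(-1) · (1 − (-1)/19^2)^(-1) · (1 − (-1)/23^2)^(-1) · (1 − (1)/29^2)^(-1) · (1 − (-1)/31^2)^(-1) · (1 − (1)/37^2)^(-1) · (1 − (1)/41^2)^(-1) · (1 − (-1)/43^2)^(-1) · (1 − (-1)/47^2)^(-1) · (1 − (1)/53^2)^(-1) · (1 − (-1)/59^2)^(-1) · (1 − (1)/61^2)^(-1) · (1 − (-1)/67^2)^(-1) = 186965264422467473784849459249589/204088016612535111254016000000000.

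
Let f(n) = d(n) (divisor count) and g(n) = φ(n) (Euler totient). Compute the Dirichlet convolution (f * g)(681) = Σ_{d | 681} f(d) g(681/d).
(d * φ)(681) = 912

Divisors of 681: [1, 3, 227, 681]. For each d | 681:
  d = 1: d(1) · φ(681/1) = 1 · 452 = 452
  d = 3: d(3) · φ(681/3) = 2 · 226 = 452
  d = 227: d(227) · φ(681/227) = 2 · 2 = 4
  d = 681: d(681) · φ(681/681) = 4 · 1 = 4
Summing: (d * φ)(681) = 452 + 452 + 4 + 4 = 912.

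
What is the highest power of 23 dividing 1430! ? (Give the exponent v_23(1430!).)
v_23(1430!) = 64

Legendre's formula: v_p(n!) = Σ_{k ≥ 1} ⌊n / p^k⌋. For p = 23, n = 1430, the terms are:
  ⌊1430/23^1⌋ = ⌊1430/23⌋ = 62
  ⌊1430/23^2⌋ = ⌊1430/529⌋ = 2
(the next term ⌊1430/23^3⌋ = 0, terminating the sum). Summing: v_23(1430!) = 62 + 2 = 64.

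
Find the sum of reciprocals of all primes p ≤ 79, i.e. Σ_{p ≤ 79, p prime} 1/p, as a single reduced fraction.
Σ 1/p = 5692733621468679832887230172131/3217644767340672907899084554130

π(79) = 22, so the primes ≤ 79 are [2, 3, 5, 7, 11, 13, 17, 19, 23, 29, 31, 37, 41, 43, 47, 53, 59, 61, 67, 71, 73, 79]. Summing 1/p over these primes: 5692733621468679832887230172131/3217644767340672907899084554130 ≈ 1.7692. Mertens estimate ln ln(79) + 0.2615 ≈ 1.7361.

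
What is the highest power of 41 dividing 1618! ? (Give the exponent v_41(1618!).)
v_41(1618!) = 39

Legendre's formula: v_p(n!) = Σ_{k ≥ 1} ⌊n / p^k⌋. For p = 41, n = 1618, the terms are:
  ⌊1618/41^1⌋ = ⌊1618/41⌋ = 39
(the next term ⌊1618/41^2⌋ = 0, terminating the sum). Summing: v_41(1618!) = 39 = 39.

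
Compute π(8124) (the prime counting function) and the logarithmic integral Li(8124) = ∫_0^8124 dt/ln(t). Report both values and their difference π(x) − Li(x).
π(8124) = 1022;  Li(8124) ≈ 1040.20;  π(x) − Li(x) ≈ -18.20.

Direct count of primes ≤ 8124 gives π(8124) = 1022. Numerical evaluation of the logarithmic integral gives Li(8124) ≈ 1040.20. The difference π(x) − Li(x) ≈ -18.20 is typically negative for small/moderate x (Li(x) overestimates), though Littlewood's theorem shows this sign changes infinitely often.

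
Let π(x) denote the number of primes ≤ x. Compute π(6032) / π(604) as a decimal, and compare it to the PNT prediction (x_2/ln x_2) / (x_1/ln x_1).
π(6032)/π(604) = 786/110 ≈ 7.1455;  PNT prediction ≈ 7.3466.

π(604) = 110 and π(6032) = 786, so π(6032)/π(604) ≈ 7.1455. The PNT-predicted ratio is (6032/ln(6032)) / (604/ln(604)) ≈ 7.3466. The two agree to within a few percent, as expected.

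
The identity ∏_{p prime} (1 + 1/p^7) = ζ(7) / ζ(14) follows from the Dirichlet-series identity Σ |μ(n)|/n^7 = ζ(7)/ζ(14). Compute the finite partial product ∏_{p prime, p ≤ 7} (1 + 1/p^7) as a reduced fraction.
∏ = 31528037707363/31268898281250

The primes p ≤ 7 are [2, 3, 5, 7]. For each, (1 + 1/p^7) = (p^7 + 1)/p^7. Multiplying these fractions over p ∈ [2, 3, 5, 7] gives 31528037707363/31268898281250. (In the limit P → ∞ this tends to ζ(7)/ζ(14).)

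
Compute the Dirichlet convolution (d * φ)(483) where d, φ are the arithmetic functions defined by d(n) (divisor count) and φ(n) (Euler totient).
(d * φ)(483) = 768

Divisors of 483: [1, 3, 7, 21, 23, 69, 161, 483]. For each d | 483:
  d = 1: d(1) · φ(483/1) = 1 · 264 = 264
  d = 3: d(3) · φ(483/3) = 2 · 132 = 264
  d = 7: d(7) · φ(483/7) = 2 · 44 = 88
  d = 21: d(21) · φ(483/21) = 4 · 22 = 88
  d = 23: d(23) · φ(483/23) = 2 · 12 = 24
  d = 69: d(69) · φ(483/69) = 4 · 6 = 24
  d = 161: d(161) · φ(483/161) = 4 · 2 = 8
  d = 483: d(483) · φ(483/483) = 8 · 1 = 8
Summing: (d * φ)(483) = 264 + 264 + 88 + 88 + 24 + 24 + 8 + 8 = 768.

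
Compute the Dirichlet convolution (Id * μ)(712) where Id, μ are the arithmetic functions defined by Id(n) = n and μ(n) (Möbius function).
(Id * μ)(712) = 352

Divisors of 712: [1, 2, 4, 8, 89, 178, 356, 712]. For each d | 712:
  d = 1: Id(1) · μ(712/1) = 1 · 0 = 0
  d = 2: Id(2) · μ(712/2) = 2 · 0 = 0
  d = 4: Id(4) · μ(712/4) = 4 · 1 = 4
  d = 8: Id(8) · μ(712/8) = 8 · -1 = -8
  d = 89: Id(89) · μ(712/89) = 89 · 0 = 0
  d = 178: Id(178) · μ(712/178) = 178 · 0 = 0
  d = 356: Id(356) · μ(712/356) = 356 · -1 = -356
  d = 712: Id(712) · μ(712/712) = 712 · 1 = 712
Summing: (Id * μ)(712) = 0 + 0 + 4 + -8 + 0 + 0 + -356 + 712 = 352.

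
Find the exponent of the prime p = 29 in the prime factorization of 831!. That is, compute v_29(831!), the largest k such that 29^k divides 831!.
v_29(831!) = 28

Legendre's formula: v_p(n!) = Σ_{k ≥ 1} ⌊n / p^k⌋. For p = 29, n = 831, the terms are:
  ⌊831/29^1⌋ = ⌊831/29⌋ = 28
(the next term ⌊831/29^2⌋ = 0, terminating the sum). Summing: v_29(831!) = 28 = 28.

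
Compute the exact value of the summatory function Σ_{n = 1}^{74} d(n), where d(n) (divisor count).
Σ_{n ≤ 74} d(n) = 332

Compute d(n) for each 1 ≤ n ≤ 74: d(1) = 1, d(2) = 2, d(3) = 2, d(4) = 3, d(5) = 2, d(6) = 4, d(7) = 2, d(8) = 4, d(9) = 3, d(10) = 4, d(11) = 2, d(12) = 6, d(13) = 2, d(14) = 4, d(15) = 4, d(16) = 5, d(17) = 2, d(18) = 6, d(19) = 2, d(20) = 6, d(21) = 4, d(22) = 4, d(23) = 2, d(24) = 8, d(25) = 3, d(26) = 4, d(27) = 4, d(28) = 6, d(29) = 2, d(30) = 8, d(31) = 2, d(32) = 6, d(33) = 4, d(34) = 4, d(35) = 4, d(36) = 9, d(37) = 2, d(38) = 4, d(39) = 4, d(40) = 8, d(41) = 2, d(42) = 8, d(43) = 2, d(44) = 6, d(45) = 6, d(46) = 4, d(47) = 2, d(48) = 10, d(49) = 3, d(50) = 6, d(51) = 4, d(52) = 6, d(53) = 2, d(54) = 8, d(55) = 4, d(56) = 8, d(57) = 4, d(58) = 4, d(59) = 2, d(60) = 12, d(61) = 2, d(62) = 4, d(63) = 6, d(64) = 7, d(65) = 4, d(66) = 8, d(67) = 2, d(68) = 6, d(69) = 4, d(70) = 8, d(71) = 2, d(72) = 12, d(73) = 2, d(74) = 4. Summing all 74 values: 332. (Dirichlet's divisor formula: Σ_{n ≤ x} d(n) = x ln(x) + (2γ − 1) x + O(√x). For x = 74, the asymptotic estimate is ≈ 329.93.)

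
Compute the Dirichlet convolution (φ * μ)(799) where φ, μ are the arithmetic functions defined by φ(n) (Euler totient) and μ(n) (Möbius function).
(φ * μ)(799) = 675

Divisors of 799: [1, 17, 47, 799]. For each d | 799:
  d = 1: φ(1) · μ(799/1) = 1 · 1 = 1
  d = 17: φ(17) · μ(799/17) = 16 · -1 = -16
  d = 47: φ(47) · μ(799/47) = 46 · -1 = -46
  d = 799: φ(799) · μ(799/799) = 736 · 1 = 736
Summing: (φ * μ)(799) = 1 + -16 + -46 + 736 = 675.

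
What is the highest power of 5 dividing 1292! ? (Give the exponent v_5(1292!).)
v_5(1292!) = 321

Legendre's formula: v_p(n!) = Σ_{k ≥ 1} ⌊n / p^k⌋. For p = 5, n = 1292, the terms are:
  ⌊1292/5^1⌋ = ⌊1292/5⌋ = 258
  ⌊1292/5^2⌋ = ⌊1292/25⌋ = 51
  ⌊1292/5^3⌋ = ⌊1292/125⌋ = 10
  ⌊1292/5^4⌋ = ⌊1292/625⌋ = 2
(the next term ⌊1292/5^5⌋ = 0, terminating the sum). Summing: v_5(1292!) = 258 + 51 + 10 + 2 = 321.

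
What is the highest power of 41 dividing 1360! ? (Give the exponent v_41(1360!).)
v_41(1360!) = 33

Legendre's formula: v_p(n!) = Σ_{k ≥ 1} ⌊n / p^k⌋. For p = 41, n = 1360, the terms are:
  ⌊1360/41^1⌋ = ⌊1360/41⌋ = 33
(the next term ⌊1360/41^2⌋ = 0, terminating the sum). Summing: v_41(1360!) = 33 = 33.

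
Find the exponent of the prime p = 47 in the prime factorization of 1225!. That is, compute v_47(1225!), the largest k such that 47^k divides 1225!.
v_47(1225!) = 26

Legendre's formula: v_p(n!) = Σ_{k ≥ 1} ⌊n / p^k⌋. For p = 47, n = 1225, the terms are:
  ⌊1225/47^1⌋ = ⌊1225/47⌋ = 26
(the next term ⌊1225/47^2⌋ = 0, terminating the sum). Summing: v_47(1225!) = 26 = 26.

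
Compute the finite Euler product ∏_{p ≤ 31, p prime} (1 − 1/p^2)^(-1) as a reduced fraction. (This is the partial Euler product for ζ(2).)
∏ = 82920037520482019/50722704772300800

The primes p ≤ 31 are [2, 3, 5, 7, 11, 13, 17, 19, 23, 29, 31]. For each prime, (1 − 1/p^2)^(-1) = p^2 / (p^2 − 1). The product is (1 − 1/2^2)^(-1), (1 − 1/3^2)^(-1), (1 − 1/5^2)^(-1), (1 − 1/7^2)^(-1), (1 − 1/11^2)^(-1), (1 − 1/13^2)^(-1), (1 − 1/17^2)^(-1), (1 − 1/19^2)^(-1), (1 − 1/23^2)^(-1), (1 − 1/29^2)^(-1), (1 − 1/31^2)^(-1) = ∏ p^2 / (p^2 − 1) = 82920037520482019/50722704772300800.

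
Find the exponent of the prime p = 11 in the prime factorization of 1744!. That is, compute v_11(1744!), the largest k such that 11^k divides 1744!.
v_11(1744!) = 173

Legendre's formula: v_p(n!) = Σ_{k ≥ 1} ⌊n / p^k⌋. For p = 11, n = 1744, the terms are:
  ⌊1744/11^1⌋ = ⌊1744/11⌋ = 158
  ⌊1744/11^2⌋ = ⌊1744/121⌋ = 14
  ⌊1744/11^3⌋ = ⌊1744/1331⌋ = 1
(the next term ⌊1744/11^4⌋ = 0, terminating the sum). Summing: v_11(1744!) = 158 + 14 + 1 = 173.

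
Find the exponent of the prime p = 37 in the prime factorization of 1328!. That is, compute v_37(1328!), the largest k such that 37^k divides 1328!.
v_37(1328!) = 35

Legendre's formula: v_p(n!) = Σ_{k ≥ 1} ⌊n / p^k⌋. For p = 37, n = 1328, the terms are:
  ⌊1328/37^1⌋ = ⌊1328/37⌋ = 35
(the next term ⌊1328/37^2⌋ = 0, terminating the sum). Summing: v_37(1328!) = 35 = 35.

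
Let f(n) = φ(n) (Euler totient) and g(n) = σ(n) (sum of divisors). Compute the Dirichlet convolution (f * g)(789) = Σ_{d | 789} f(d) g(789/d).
(φ * σ)(789) = 3156

Divisors of 789: [1, 3, 263, 789]. For each d | 789:
  d = 1: φ(1) · σ(789/1) = 1 · 1056 = 1056
  d = 3: φ(3) · σ(789/3) = 2 · 264 = 528
  d = 263: φ(263) · σ(789/263) = 262 · 4 = 1048
  d = 789: φ(789) · σ(789/789) = 524 · 1 = 524
Summing: (φ * σ)(789) = 1056 + 528 + 1048 + 524 = 3156.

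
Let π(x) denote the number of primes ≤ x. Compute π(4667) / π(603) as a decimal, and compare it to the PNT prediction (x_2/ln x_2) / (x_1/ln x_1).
π(4667)/π(603) = 631/110 ≈ 5.7364;  PNT prediction ≈ 5.8649.

π(603) = 110 and π(4667) = 631, so π(4667)/π(603) ≈ 5.7364. The PNT-predicted ratio is (4667/ln(4667)) / (603/ln(603)) ≈ 5.8649. The two agree to within a few percent, as expected.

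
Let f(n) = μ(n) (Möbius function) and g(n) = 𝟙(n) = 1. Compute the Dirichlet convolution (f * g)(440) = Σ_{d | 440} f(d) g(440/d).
(μ * 𝟙)(440) = 0

Divisors of 440: [1, 2, 4, 5, 8, 10, 11, 20, 22, 40, 44, 55, 88, 110, 220, 440]. For each d | 440:
  d = 1: μ(1) · 𝟙(440/1) = 1 · 1 = 1
  d = 2: μ(2) · 𝟙(440/2) = -1 · 1 = -1
  d = 4: μ(4) · 𝟙(440/4) = 0 · 1 = 0
  d = 5: μ(5) · 𝟙(440/5) = -1 · 1 = -1
  d = 8: μ(8) · 𝟙(440/8) = 0 · 1 = 0
  d = 10: μ(10) · 𝟙(440/10) = 1 · 1 = 1
  d = 11: μ(11) · 𝟙(440/11) = -1 · 1 = -1
  d = 20: μ(20) · 𝟙(440/20) = 0 · 1 = 0
  d = 22: μ(22) · 𝟙(440/22) = 1 · 1 = 1
  d = 40: μ(40) · 𝟙(440/40) = 0 · 1 = 0
  d = 44: μ(44) · 𝟙(440/44) = 0 · 1 = 0
  d = 55: μ(55) · 𝟙(440/55) = 1 · 1 = 1
  d = 88: μ(88) · 𝟙(440/88) = 0 · 1 = 0
  d = 110: μ(110) · 𝟙(440/110) = -1 · 1 = -1
  d = 220: μ(220) · 𝟙(440/220) = 0 · 1 = 0
  d = 440: μ(440) · 𝟙(440/440) = 0 · 1 = 0
Summing: (μ * 𝟙)(440) = 1 + -1 + 0 + -1 + 0 + 1 + -1 + 0 + 1 + 0 + 0 + 1 + 0 + -1 + 0 + 0 = 0.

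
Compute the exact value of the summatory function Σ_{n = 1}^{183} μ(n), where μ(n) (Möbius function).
Σ_{n ≤ 183} μ(n) = -4

Compute μ(n) for each 1 ≤ n ≤ 183: μ(1) = 1, μ(2) = -1, μ(3) = -1, μ(4) = 0, μ(5) = -1, μ(6) = 1, μ(7) = -1, μ(8) = 0, μ(9) = 0, μ(10) = 1, μ(11) = -1, μ(12) = 0, μ(13) = -1, μ(14) = 1, μ(15) = 1, μ(16) = 0, μ(17) = -1, μ(18) = 0, μ(19) = -1, μ(20) = 0, μ(21) = 1, μ(22) = 1, μ(23) = -1, μ(24) = 0, μ(25) = 0, μ(26) = 1, μ(27) = 0, μ(28) = 0, μ(29) = -1, μ(30) = -1, μ(31) = -1, μ(32) = 0, μ(33) = 1, μ(34) = 1, μ(35) = 1, μ(36) = 0, μ(37) = -1, μ(38) = 1, μ(39) = 1, μ(40) = 0, μ(41) = -1, μ(42) = -1, μ(43) = -1, μ(44) = 0, μ(45) = 0, μ(46) = 1, μ(47) = -1, μ(48) = 0, μ(49) = 0, μ(50) = 0, μ(51) = 1, μ(52) = 0, μ(53) = -1, μ(54) = 0, μ(55) = 1, μ(56) = 0, μ(57) = 1, μ(58) = 1, μ(59) = -1, μ(60) = 0, μ(61) = -1, μ(62) = 1, μ(63) = 0, μ(64) = 0, μ(65) = 1, μ(66) = -1, μ(67) = -1, μ(68) = 0, μ(69) = 1, μ(70) = -1, μ(71) = -1, μ(72) = 0, μ(73) = -1, μ(74) = 1, μ(75) = 0, μ(76) = 0, μ(77) = 1, μ(78) = -1, μ(79) = -1, μ(80) = 0, μ(81) = 0, μ(82) = 1, μ(83) = -1, μ(84) = 0, μ(85) = 1, μ(86) = 1, μ(87) = 1, μ(88) = 0, μ(89) = -1, μ(90) = 0, μ(91) = 1, μ(92) = 0, μ(93) = 1, μ(94) = 1, μ(95) = 1, μ(96) = 0, μ(97) = -1, μ(98) = 0, μ(99) = 0, μ(100) = 0, μ(101) = -1, μ(102) = -1, μ(103) = -1, μ(104) = 0, μ(105) = -1, μ(106) = 1, μ(107) = -1, μ(108) = 0, μ(109) = -1, μ(110) = -1, μ(111) = 1, μ(112) = 0, μ(113) = -1, μ(114) = -1, μ(115) = 1, μ(116) = 0, μ(117) = 0, μ(118) = 1, μ(119) = 1, μ(120) = 0, μ(121) = 0, μ(122) = 1, μ(123) = 1, μ(124) = 0, μ(125) = 0, μ(126) = 0, μ(127) = -1, μ(128) = 0, μ(129) = 1, μ(130) = -1, μ(131) = -1, μ(132) = 0, μ(133) = 1, μ(134) = 1, μ(135) = 0, μ(136) = 0, μ(137) = -1, μ(138) = -1, μ(139) = -1, μ(140) = 0, μ(141) = 1, μ(142) = 1, μ(143) = 1, μ(144) = 0, μ(145) = 1, μ(146) = 1, μ(147) = 0, μ(148) = 0, μ(149) = -1, μ(150) = 0, μ(151) = -1, μ(152) = 0, μ(153) = 0, μ(154) = -1, μ(155) = 1, μ(156) = 0, μ(157) = -1, μ(158) = 1, μ(159) = 1, μ(160) = 0, μ(161) = 1, μ(162) = 0, μ(163) = -1, μ(164) = 0, μ(165) = -1, μ(166) = 1, μ(167) = -1, μ(168) = 0, μ(169) = 0, μ(170) = -1, μ(171) = 0, μ(172) = 0, μ(173) = -1, μ(174) = -1, μ(175) = 0, μ(176) = 0, μ(177) = 1, μ(178) = 1, μ(179) = -1, μ(180) = 0, μ(181) = -1, μ(182) = -1, μ(183) = 1. Summing all 183 values: -4. (Mertens function M(x) = Σ_{n ≤ x} μ(n); on average M(x) should be small (PNT ⟺ M(x) = o(x)).)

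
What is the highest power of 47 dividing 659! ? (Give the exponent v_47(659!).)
v_47(659!) = 14

Legendre's formula: v_p(n!) = Σ_{k ≥ 1} ⌊n / p^k⌋. For p = 47, n = 659, the terms are:
  ⌊659/47^1⌋ = ⌊659/47⌋ = 14
(the next term ⌊659/47^2⌋ = 0, terminating the sum). Summing: v_47(659!) = 14 = 14.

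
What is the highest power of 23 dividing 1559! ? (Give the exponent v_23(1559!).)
v_23(1559!) = 69

Legendre's formula: v_p(n!) = Σ_{k ≥ 1} ⌊n / p^k⌋. For p = 23, n = 1559, the terms are:
  ⌊1559/23^1⌋ = ⌊1559/23⌋ = 67
  ⌊1559/23^2⌋ = ⌊1559/529⌋ = 2
(the next term ⌊1559/23^3⌋ = 0, terminating the sum). Summing: v_23(1559!) = 67 + 2 = 69.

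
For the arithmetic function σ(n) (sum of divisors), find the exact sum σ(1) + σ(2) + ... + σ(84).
Σ_{n ≤ 84} σ(n) = 5869

Compute σ(n) for each 1 ≤ n ≤ 84: σ(1) = 1, σ(2) = 3, σ(3) = 4, σ(4) = 7, σ(5) = 6, σ(6) = 12, σ(7) = 8, σ(8) = 15, σ(9) = 13, σ(10) = 18, σ(11) = 12, σ(12) = 28, σ(13) = 14, σ(14) = 24, σ(15) = 24, σ(16) = 31, σ(17) = 18, σ(18) = 39, σ(19) = 20, σ(20) = 42, σ(21) = 32, σ(22) = 36, σ(23) = 24, σ(24) = 60, σ(25) = 31, σ(26) = 42, σ(27) = 40, σ(28) = 56, σ(29) = 30, σ(30) = 72, σ(31) = 32, σ(32) = 63, σ(33) = 48, σ(34) = 54, σ(35) = 48, σ(36) = 91, σ(37) = 38, σ(38) = 60, σ(39) = 56, σ(40) = 90, σ(41) = 42, σ(42) = 96, σ(43) = 44, σ(44) = 84, σ(45) = 78, σ(46) = 72, σ(47) = 48, σ(48) = 124, σ(49) = 57, σ(50) = 93, σ(51) = 72, σ(52) = 98, σ(53) = 54, σ(54) = 120, σ(55) = 72, σ(56) = 120, σ(57) = 80, σ(58) = 90, σ(59) = 60, σ(60) = 168, σ(61) = 62, σ(62) = 96, σ(63) = 104, σ(64) = 127, σ(65) = 84, σ(66) = 144, σ(67) = 68, σ(68) = 126, σ(69) = 96, σ(70) = 144, σ(71) = 72, σ(72) = 195, σ(73) = 74, σ(74) = 114, σ(75) = 124, σ(76) = 140, σ(77) = 96, σ(78) = 168, σ(79) = 80, σ(80) = 186, σ(81) = 121, σ(82) = 126, σ(83) = 84, σ(84) = 224. Summing all 84 values: 5869. (Average order: Σ_{n ≤ x} σ(n) ~ (π²/12) x². For x = 84, (π²/12)·84² ≈ 5803.33.)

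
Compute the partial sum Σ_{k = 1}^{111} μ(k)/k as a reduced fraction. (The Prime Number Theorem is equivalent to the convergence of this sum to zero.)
Σ μ(k)/k = -678316192822146162262092815134314936522301/39962142402550705168325165981723972810713890

Values of μ(k) for 1 ≤ k ≤ 111: μ(1) = 1, μ(2) = -1, μ(3) = -1, μ(5) = -1, μ(6) = 1, μ(7) = -1, μ(10) = 1, μ(11) = -1, μ(13) = -1, μ(14) = 1, μ(15) = 1, μ(17) = -1, μ(19) = -1, μ(21) = 1, μ(22) = 1, μ(23) = -1, μ(26) = 1, μ(29) = -1, μ(30) = -1, μ(31) = -1, μ(33) = 1, μ(34) = 1, μ(35) = 1, μ(37) = -1, μ(38) = 1, μ(39) = 1, μ(41) = -1, μ(42) = -1, μ(43) = -1, μ(46) = 1, μ(47) = -1, μ(51) = 1, μ(53) = -1, μ(55) = 1, μ(57) = 1, μ(58) = 1, μ(59) = -1, μ(61) = -1, μ(62) = 1, μ(65) = 1, μ(66) = -1, μ(67) = -1, μ(69) = 1, μ(70) = -1, μ(71) = -1, μ(73) = -1, μ(74) = 1, μ(77) = 1, μ(78) = -1, μ(79) = -1, μ(82) = 1, μ(83) = -1, μ(85) = 1, μ(86) = 1, μ(87) = 1, μ(89) = -1, μ(91) = 1, μ(93) = 1, μ(94) = 1, μ(95) = 1, μ(97) = -1, μ(101) = -1, μ(102) = -1, μ(103) = -1, μ(105) = -1, μ(106) = 1, μ(107) = -1, μ(109) = -1, μ(110) = -1, μ(111) = 1, with μ = 0 on non-squarefree integers. Summing μ(k)/k for k where μ(k) ≠ 0 gives -678316192822146162262092815134314936522301/39962142402550705168325165981723972810713890 ≈ -0.0170. (PNT ⟺ this sum → 0 as n → ∞.)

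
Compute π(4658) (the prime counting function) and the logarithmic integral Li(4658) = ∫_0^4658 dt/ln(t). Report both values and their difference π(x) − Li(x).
π(4658) = 630;  Li(4658) ≈ 643.96;  π(x) − Li(x) ≈ -13.96.

Direct count of primes ≤ 4658 gives π(4658) = 630. Numerical evaluation of the logarithmic integral gives Li(4658) ≈ 643.96. The difference π(x) − Li(x) ≈ -13.96 is typically negative for small/moderate x (Li(x) overestimates), though Littlewood's theorem shows this sign changes infinitely often.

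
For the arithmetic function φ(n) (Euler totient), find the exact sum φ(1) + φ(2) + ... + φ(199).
Σ_{n ≤ 199} φ(n) = 12152

Compute φ(n) for each 1 ≤ n ≤ 199: φ(1) = 1, φ(2) = 1, φ(3) = 2, φ(4) = 2, φ(5) = 4, φ(6) = 2, φ(7) = 6, φ(8) = 4, φ(9) = 6, φ(10) = 4, φ(11) = 10, φ(12) = 4, φ(13) = 12, φ(14) = 6, φ(15) = 8, φ(16) = 8, φ(17) = 16, φ(18) = 6, φ(19) = 18, φ(20) = 8, φ(21) = 12, φ(22) = 10, φ(23) = 22, φ(24) = 8, φ(25) = 20, φ(26) = 12, φ(27) = 18, φ(28) = 12, φ(29) = 28, φ(30) = 8, φ(31) = 30, φ(32) = 16, φ(33) = 20, φ(34) = 16, φ(35) = 24, φ(36) = 12, φ(37) = 36, φ(38) = 18, φ(39) = 24, φ(40) = 16, φ(41) = 40, φ(42) = 12, φ(43) = 42, φ(44) = 20, φ(45) = 24, φ(46) = 22, φ(47) = 46, φ(48) = 16, φ(49) = 42, φ(50) = 20, φ(51) = 32, φ(52) = 24, φ(53) = 52, φ(54) = 18, φ(55) = 40, φ(56) = 24, φ(57) = 36, φ(58) = 28, φ(59) = 58, φ(60) = 16, φ(61) = 60, φ(62) = 30, φ(63) = 36, φ(64) = 32, φ(65) = 48, φ(66) = 20, φ(67) = 66, φ(68) = 32, φ(69) = 44, φ(70) = 24, φ(71) = 70, φ(72) = 24, φ(73) = 72, φ(74) = 36, φ(75) = 40, φ(76) = 36, φ(77) = 60, φ(78) = 24, φ(79) = 78, φ(80) = 32, φ(81) = 54, φ(82) = 40, φ(83) = 82, φ(84) = 24, φ(85) = 64, φ(86) = 42, φ(87) = 56, φ(88) = 40, φ(89) = 88, φ(90) = 24, φ(91) = 72, φ(92) = 44, φ(93) = 60, φ(94) = 46, φ(95) = 72, φ(96) = 32, φ(97) = 96, φ(98) = 42, φ(99) = 60, φ(100) = 40, φ(101) = 100, φ(102) = 32, φ(103) = 102, φ(104) = 48, φ(105) = 48, φ(106) = 52, φ(107) = 106, φ(108) = 36, φ(109) = 108, φ(110) = 40, φ(111) = 72, φ(112) = 48, φ(113) = 112, φ(114) = 36, φ(115) = 88, φ(116) = 56, φ(117) = 72, φ(118) = 58, φ(119) = 96, φ(120) = 32, φ(121) = 110, φ(122) = 60, φ(123) = 80, φ(124) = 60, φ(125) = 100, φ(126) = 36, φ(127) = 126, φ(128) = 64, φ(129) = 84, φ(130) = 48, φ(131) = 130, φ(132) = 40, φ(133) = 108, φ(134) = 66, φ(135) = 72, φ(136) = 64, φ(137) = 136, φ(138) = 44, φ(139) = 138, φ(140) = 48, φ(141) = 92, φ(142) = 70, φ(143) = 120, φ(144) = 48, φ(145) = 112, φ(146) = 72, φ(147) = 84, φ(148) = 72, φ(149) = 148, φ(150) = 40, φ(151) = 150, φ(152) = 72, φ(153) = 96, φ(154) = 60, φ(155) = 120, φ(156) = 48, φ(157) = 156, φ(158) = 78, φ(159) = 104, φ(160) = 64, φ(161) = 132, φ(162) = 54, φ(163) = 162, φ(164) = 80, φ(165) = 80, φ(166) = 82, φ(167) = 166, φ(168) = 48, φ(169) = 156, φ(170) = 64, φ(171) = 108, φ(172) = 84, φ(173) = 172, φ(174) = 56, φ(175) = 120, φ(176) = 80, φ(177) = 116, φ(178) = 88, φ(179) = 178, φ(180) = 48, φ(181) = 180, φ(182) = 72, φ(183) = 120, φ(184) = 88, φ(185) = 144, φ(186) = 60, φ(187) = 160, φ(188) = 92, φ(189) = 108, φ(190) = 72, φ(191) = 190, φ(192) = 64, φ(193) = 192, φ(194) = 96, φ(195) = 96, φ(196) = 84, φ(197) = 196, φ(198) = 60, φ(199) = 198. Summing all 199 values: 12152. (Average order: Σ_{n ≤ x} φ(n) ~ (3/π²) x². For x = 199, (3/π²)·199² ≈ 12037.26.)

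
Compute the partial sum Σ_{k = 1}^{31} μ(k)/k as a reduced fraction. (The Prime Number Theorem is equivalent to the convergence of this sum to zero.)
Σ μ(k)/k = -4193929329/66853496710

Values of μ(k) for 1 ≤ k ≤ 31: μ(1) = 1, μ(2) = -1, μ(3) = -1, μ(5) = -1, μ(6) = 1, μ(7) = -1, μ(10) = 1, μ(11) = -1, μ(13) = -1, μ(14) = 1, μ(15) = 1, μ(17) = -1, μ(19) = -1, μ(21) = 1, μ(22) = 1, μ(23) = -1, μ(26) = 1, μ(29) = -1, μ(30) = -1, μ(31) = -1, with μ = 0 on non-squarefree integers. Summing μ(k)/k for k where μ(k) ≠ 0 gives -4193929329/66853496710 ≈ -0.0627. (PNT ⟺ this sum → 0 as n → ∞.)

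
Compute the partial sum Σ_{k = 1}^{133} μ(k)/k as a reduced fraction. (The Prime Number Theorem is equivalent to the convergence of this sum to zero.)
Σ μ(k)/k = -328286069145432606104772534998723752556837640821/525896479052627740771371797072411912900610967452630

Values of μ(k) for 1 ≤ k ≤ 133: μ(1) = 1, μ(2) = -1, μ(3) = -1, μ(5) = -1, μ(6) = 1, μ(7) = -1, μ(10) = 1, μ(11) = -1, μ(13) = -1, μ(14) = 1, μ(15) = 1, μ(17) = -1, μ(19) = -1, μ(21) = 1, μ(22) = 1, μ(23) = -1, μ(26) = 1, μ(29) = -1, μ(30) = -1, μ(31) = -1, μ(33) = 1, μ(34) = 1, μ(35) = 1, μ(37) = -1, μ(38) = 1, μ(39) = 1, μ(41) = -1, μ(42) = -1, μ(43) = -1, μ(46) = 1, μ(47) = -1, μ(51) = 1, μ(53) = -1, μ(55) = 1, μ(57) = 1, μ(58) = 1, μ(59) = -1, μ(61) = -1, μ(62) = 1, μ(65) = 1, μ(66) = -1, μ(67) = -1, μ(69) = 1, μ(70) = -1, μ(71) = -1, μ(73) = -1, μ(74) = 1, μ(77) = 1, μ(78) = -1, μ(79) = -1, μ(82) = 1, μ(83) = -1, μ(85) = 1, μ(86) = 1, μ(87) = 1, μ(89) = -1, μ(91) = 1, μ(93) = 1, μ(94) = 1, μ(95) = 1, μ(97) = -1, μ(101) = -1, μ(102) = -1, μ(103) = -1, μ(105) = -1, μ(106) = 1, μ(107) = -1, μ(109) = -1, μ(110) = -1, μ(111) = 1, μ(113) = -1, μ(114) = -1, μ(115) = 1, μ(118) = 1, μ(119) = 1, μ(122) = 1, μ(123) = 1, μ(127) = -1, μ(129) = 1, μ(130) = -1, μ(131) = -1, μ(133) = 1, with μ = 0 on non-squarefree integers. Summing μ(k)/k for k where μ(k) ≠ 0 gives -328286069145432606104772534998723752556837640821/525896479052627740771371797072411912900610967452630 ≈ -0.0006. (PNT ⟺ this sum → 0 as n → ∞.)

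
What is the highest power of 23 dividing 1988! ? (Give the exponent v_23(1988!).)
v_23(1988!) = 89

Legendre's formula: v_p(n!) = Σ_{k ≥ 1} ⌊n / p^k⌋. For p = 23, n = 1988, the terms are:
  ⌊1988/23^1⌋ = ⌊1988/23⌋ = 86
  ⌊1988/23^2⌋ = ⌊1988/529⌋ = 3
(the next term ⌊1988/23^3⌋ = 0, terminating the sum). Summing: v_23(1988!) = 86 + 3 = 89.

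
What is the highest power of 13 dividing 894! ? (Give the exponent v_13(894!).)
v_13(894!) = 73

Legendre's formula: v_p(n!) = Σ_{k ≥ 1} ⌊n / p^k⌋. For p = 13, n = 894, the terms are:
  ⌊894/13^1⌋ = ⌊894/13⌋ = 68
  ⌊894/13^2⌋ = ⌊894/169⌋ = 5
(the next term ⌊894/13^3⌋ = 0, terminating the sum). Summing: v_13(894!) = 68 + 5 = 73.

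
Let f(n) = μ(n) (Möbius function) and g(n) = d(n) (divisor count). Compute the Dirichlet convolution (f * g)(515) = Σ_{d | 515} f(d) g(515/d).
(μ * d)(515) = 1

Divisors of 515: [1, 5, 103, 515]. For each d | 515:
  d = 1: μ(1) · d(515/1) = 1 · 4 = 4
  d = 5: μ(5) · d(515/5) = -1 · 2 = -2
  d = 103: μ(103) · d(515/103) = -1 · 2 = -2
  d = 515: μ(515) · d(515/515) = 1 · 1 = 1
Summing: (μ * d)(515) = 4 + -2 + -2 + 1 = 1.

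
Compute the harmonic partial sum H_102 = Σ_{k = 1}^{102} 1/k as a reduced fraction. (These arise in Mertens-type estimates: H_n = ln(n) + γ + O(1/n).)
H_102 = 1466680552926312970266451896162877432149019/281670315928038407744716588098661706369472

Direct summation: H_102 = 1 + 1/2 + ... + 1/102. The least common denominator is lcm(1, ..., 102) = 7041757898200960193617914702466542659236800; over this denominator the numerator is 7041757898200960193617914702466542659236800 + 3520878949100480096808957351233271329618400 + 2347252632733653397872638234155514219745600 + 1760439474550240048404478675616635664809200 + 1408351579640192038723582940493308531847360 + 1173626316366826698936319117077757109872800 + 1005965414028708599088273528923791808462400 + 880219737275120024202239337808317832404600 + 782417544244551132624212744718504739915200 + 704175789820096019361791470246654265923680 + 640159808927360017601628609315140241748800 + 586813158183413349468159558538878554936400 + 541673684476996937970608823266657127633600 + 502982707014354299544136764461895904231200 + 469450526546730679574527646831102843949120 + 440109868637560012101119668904158916202300 + 414221052835350599624583217792149568190400 + 391208772122275566312106372359252369957600 + 370618836747418957558837615919291718907200 + 352087894910048009680895735123327132961840 + 335321804676236199696091176307930602820800 + 320079904463680008800814304657570120874400 + 306163386878302617113822378368110550401600 + 293406579091706674734079779269439277468200 + 281670315928038407744716588098661706369472 + 270836842238498468985304411633328563816800 + 260805848081517044208070914906168246638400 + 251491353507177149772068382230947952115600 + 242819237868998627366134989740225608939200 + 234725263273365339787263823415551421974560 + 227153480587127748181223054918275569652800 + 220054934318780006050559834452079458101150 + 213386602975786672533876203105046747249600 + 207110526417675299812291608896074784095200 + 201193082805741719817654705784758361692480 + 195604386061137783156053186179626184978800 + 190317781032458383611294991958555207006400 + 185309418373709478779418807959645859453600 + 180557894825665645990202941088885709211200 + 176043947455024004840447867561663566480920 + 171750192639047809600436943962598601444800 + 167660902338118099848045588153965301410400 + 163761811586068841712044527964338201377600 + 160039952231840004400407152328785060437200 + 156483508848910226524842548943700947983040 + 153081693439151308556911189184055275200800 + 149824636131935323268466270265245588494400 + 146703289545853337367039889634719638734100 + 143709344861244085584039075560541686923200 + 140835157964019203872358294049330853184736 + 138073684278450199874861072597383189396800 + 135418421119249234492652205816664281908400 + 132863356569829437615432352876727219985600 + 130402924040758522104035457453084123319200 + 128031961785472003520325721863028048349760 + 125745676753588574886034191115473976057800 + 123539612249139652519612538639763906302400 + 121409618934499313683067494870112804469600 + 119351828783067121925727367838415977275200 + 117362631636682669893631911707775710987280 + 115438654068868199895375650860107256708800 + 113576740293563874090611527459137784826400 + 111773934892078733232030392102643534273600 + 110027467159390003025279917226039729050575 + 108334736895399387594121764653331425526720 + 106693301487893336266938101552523373624800 + 105100864152253137218177831380097651630400 + 103555263208837649906145804448037392047600 + 102054462292767539037940792789370183467200 + 100596541402870859908827352892379180846240 + 99179688707055777374900207076993558580800 + 97802193030568891578026593089813092489400 + 96462436961656988953670064417349899441600 + 95158890516229191805647495979277603503200 + 93890105309346135914905529366220568789824 + 92654709186854739389709403979822929726800 + 91451401275337145371661229902162891678400 + 90278947412832822995101470544442854605600 + 89136175926594432830606515221095476699200 + 88021973727512002420223933780831783240460 + 86935282693839014736023638302056082212800 + 85875096319523904800218471981299300722400 + 84840456604830845706239936174295694689600 + 83830451169059049924022794076982650705200 + 82844210567070119924916643558429913638080 + 81880905793034420856022263982169100688800 + 80939745956332875788711663246741869646400 + 80019976115920002200203576164392530218600 + 79120875260684945995706906769286996171200 + 78241754424455113262421274471850473991520 + 77381954925285276852944117609522446804800 + 76540846719575654278455594592027637600400 + 75717826862375916060407684972758523217600 + 74912318065967661634233135132622794247200 + 74123767349483791511767523183858343781440 + 73351644772926668683519944817359819367050 + 72595442249494434985751697963572604734400 + 71854672430622042792019537780270843461600 + 71128867658595557511292067701682249083200 + 70417578982009601936179147024665426592368 + 69720375229712477164533808935312303556800 + 69036842139225099937430536298691594698400 = 36667013823157824256661297404071935803725475, so H_102 = 36667013823157824256661297404071935803725475/7041757898200960193617914702466542659236800; reducing by gcd(36667013823157824256661297404071935803725475, 7041757898200960193617914702466542659236800) = 25 gives 1466680552926312970266451896162877432149019/281670315928038407744716588098661706369472 ≈ 5.20708. (The PNT-adjacent estimate ln(102) + γ ≈ 5.20219 matches within O(1/n).)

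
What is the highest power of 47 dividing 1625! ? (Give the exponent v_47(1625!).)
v_47(1625!) = 34

Legendre's formula: v_p(n!) = Σ_{k ≥ 1} ⌊n / p^k⌋. For p = 47, n = 1625, the terms are:
  ⌊1625/47^1⌋ = ⌊1625/47⌋ = 34
(the next term ⌊1625/47^2⌋ = 0, terminating the sum). Summing: v_47(1625!) = 34 = 34.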